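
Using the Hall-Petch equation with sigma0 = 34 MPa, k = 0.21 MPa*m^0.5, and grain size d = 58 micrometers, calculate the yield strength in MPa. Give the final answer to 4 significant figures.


sigma_y = sigma0 + k / sqrt(d)
d = 58 um = 5.8e-05 m
sigma_y = 34 + 0.21 / sqrt(5.8e-05)
sigma_y = 61.57 MPa


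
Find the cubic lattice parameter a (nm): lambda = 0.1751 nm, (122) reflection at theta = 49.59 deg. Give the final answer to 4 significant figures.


d = lambda / (2*sin(theta))
d = 0.1751 / (2*sin(49.59 deg))
d = 0.114982 nm
a = d * sqrt(h^2+k^2+l^2) = 0.114982 * sqrt(9)
a = 0.3449 nm


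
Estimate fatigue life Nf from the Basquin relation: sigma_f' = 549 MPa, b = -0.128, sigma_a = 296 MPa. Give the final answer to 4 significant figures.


sigma_a = sigma_f' * (2*Nf)^b
2*Nf = (sigma_a / sigma_f')^(1/b)
2*Nf = (296 / 549)^(1/-0.128)
2*Nf = 124.722
Nf = 62.36 cycles


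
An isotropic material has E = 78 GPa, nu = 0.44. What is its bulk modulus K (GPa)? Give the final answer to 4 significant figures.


K = E / (3*(1-2*nu))
K = 78 / (3*(1-2*0.44))
K = 216.7 GPa


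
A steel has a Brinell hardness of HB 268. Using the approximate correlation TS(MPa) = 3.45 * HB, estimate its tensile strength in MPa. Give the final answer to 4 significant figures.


TS (MPa) = 3.45 * HB
TS = 3.45 * 268
TS = 924.6 MPa


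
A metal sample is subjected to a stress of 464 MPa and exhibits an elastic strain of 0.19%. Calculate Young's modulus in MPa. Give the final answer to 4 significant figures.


E = sigma / epsilon
epsilon = 0.19% = 1.9e-03
E = 464 / 1.9e-03
E = 244200 MPa


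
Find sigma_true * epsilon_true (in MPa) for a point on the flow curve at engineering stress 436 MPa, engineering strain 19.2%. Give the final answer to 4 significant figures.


sigma_true = sigma_eng * (1 + epsilon_eng)
sigma_true = 436 * (1 + 0.192) = 519.712 MPa
epsilon_true = ln(1 + epsilon_eng)
epsilon_true = ln(1 + 0.192) = 0.175633
sigma_true * epsilon_true = 519.712 * 0.175633 = 91.28 MPa


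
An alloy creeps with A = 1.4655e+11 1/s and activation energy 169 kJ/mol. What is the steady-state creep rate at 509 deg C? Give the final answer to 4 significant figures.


rate = A * exp(-Q / (R*T))
T = 509 + 273.15 = 782.15 K
rate = 1.4655e+11 * exp(-169e3 / (8.314 * 782.15))
rate = 0.7572 1/s


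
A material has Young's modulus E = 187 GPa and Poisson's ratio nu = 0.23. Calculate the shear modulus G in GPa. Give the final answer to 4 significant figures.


G = E / (2*(1+nu))
G = 187 / (2*(1+0.23))
G = 76.02 GPa


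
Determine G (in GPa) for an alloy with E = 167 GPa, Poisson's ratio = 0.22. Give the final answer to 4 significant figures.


G = E / (2*(1+nu))
G = 167 / (2*(1+0.22))
G = 68.44 GPa


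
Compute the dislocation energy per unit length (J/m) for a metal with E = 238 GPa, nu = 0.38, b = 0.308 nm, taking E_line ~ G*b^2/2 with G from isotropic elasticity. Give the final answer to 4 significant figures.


Step 1: G = E / (2*(1+nu))
G = 238 / (2*(1+0.38)) = 86.2319 GPa = 8.62319e+10 Pa
Step 2: E_line = G*b^2/2
b = 0.308 nm = 3.08e-10 m
E_line = 0.5 * 8.62319e+10 * (3.08e-10)^2 = 4.09e-09 J/m


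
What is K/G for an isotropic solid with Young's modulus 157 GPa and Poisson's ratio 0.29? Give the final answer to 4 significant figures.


G = E / (2*(1+nu))
G = 157 / (2*(1+0.29)) = 60.8527 GPa
K = E / (3*(1-2*nu))
K = 157 / (3*(1-2*0.29)) = 124.603 GPa
K/G = 124.603 / 60.8527 = 2.048


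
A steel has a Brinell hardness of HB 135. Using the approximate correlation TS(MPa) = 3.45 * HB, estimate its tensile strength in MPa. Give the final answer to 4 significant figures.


TS (MPa) = 3.45 * HB
TS = 3.45 * 135
TS = 465.8 MPa


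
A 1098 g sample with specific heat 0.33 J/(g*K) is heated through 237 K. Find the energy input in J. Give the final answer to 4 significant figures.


Q = m * cp * dT
Q = 1098 * 0.33 * 237
Q = 85870 J


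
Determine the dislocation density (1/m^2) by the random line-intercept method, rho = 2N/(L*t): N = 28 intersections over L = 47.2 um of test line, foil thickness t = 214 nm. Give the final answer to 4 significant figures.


rho = 2N / (L * t)
L = 47.2 um = 4.72e-05 m, t = 214 nm = 2.14e-07 m
rho = 2 * 28 / (4.72e-05 * 2.14e-07)
rho = 5.544e+12 1/m^2


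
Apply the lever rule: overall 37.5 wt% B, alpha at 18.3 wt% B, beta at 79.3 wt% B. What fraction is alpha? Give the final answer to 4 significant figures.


f_alpha = (C_beta - C0) / (C_beta - C_alpha)
f_alpha = (79.3 - 37.5) / (79.3 - 18.3)
f_alpha = 0.6852


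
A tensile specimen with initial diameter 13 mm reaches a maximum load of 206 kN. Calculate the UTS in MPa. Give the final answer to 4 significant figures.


A0 = pi*(d/2)^2 = pi*(13/2)^2 = 132.732 mm^2
UTS = F_max / A0 = 206*1000 / 132.732
UTS = 1552 MPa


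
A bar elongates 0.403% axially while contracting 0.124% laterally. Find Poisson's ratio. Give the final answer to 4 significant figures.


nu = -epsilon_lat / epsilon_axial
Lateral strain is contraction (negative), so using magnitudes:
nu = 0.124 / 0.403
nu = 0.3077


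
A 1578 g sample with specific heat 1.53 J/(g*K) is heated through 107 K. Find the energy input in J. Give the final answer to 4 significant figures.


Q = m * cp * dT
Q = 1578 * 1.53 * 107
Q = 258300 J


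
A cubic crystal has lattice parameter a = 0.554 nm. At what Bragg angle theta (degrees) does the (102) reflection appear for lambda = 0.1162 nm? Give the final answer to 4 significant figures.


d = a / sqrt(h^2+k^2+l^2)
d = 0.554 / sqrt(5) = 0.247756 nm
lambda = 2*d*sin(theta)  =>  sin(theta) = lambda / (2*d)
sin(theta) = 0.1162 / (2 * 0.247756) = 0.234505
theta = 13.56 deg


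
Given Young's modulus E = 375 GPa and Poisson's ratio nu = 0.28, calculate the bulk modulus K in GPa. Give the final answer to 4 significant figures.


K = E / (3*(1-2*nu))
K = 375 / (3*(1-2*0.28))
K = 284.1 GPa


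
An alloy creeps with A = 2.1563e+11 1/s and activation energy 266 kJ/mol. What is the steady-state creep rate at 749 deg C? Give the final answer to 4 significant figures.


rate = A * exp(-Q / (R*T))
T = 749 + 273.15 = 1022.15 K
rate = 2.1563e+11 * exp(-266e3 / (8.314 * 1022.15))
rate = 5.494e-03 1/s


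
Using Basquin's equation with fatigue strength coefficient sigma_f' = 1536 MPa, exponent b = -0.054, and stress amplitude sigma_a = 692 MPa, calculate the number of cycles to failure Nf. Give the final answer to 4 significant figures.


sigma_a = sigma_f' * (2*Nf)^b
2*Nf = (sigma_a / sigma_f')^(1/b)
2*Nf = (692 / 1536)^(1/-0.054)
2*Nf = 2.58635e+06
Nf = 1.293e+06 cycles


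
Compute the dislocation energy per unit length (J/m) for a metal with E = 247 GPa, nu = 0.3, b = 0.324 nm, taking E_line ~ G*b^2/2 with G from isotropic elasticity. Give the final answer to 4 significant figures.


Step 1: G = E / (2*(1+nu))
G = 247 / (2*(1+0.3)) = 95 GPa = 9.5e+10 Pa
Step 2: E_line = G*b^2/2
b = 0.324 nm = 3.24e-10 m
E_line = 0.5 * 9.5e+10 * (3.24e-10)^2 = 4.986e-09 J/m


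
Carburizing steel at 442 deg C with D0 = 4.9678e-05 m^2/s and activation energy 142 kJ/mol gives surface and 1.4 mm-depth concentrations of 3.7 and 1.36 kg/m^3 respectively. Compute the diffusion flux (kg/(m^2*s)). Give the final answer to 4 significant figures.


Step 1: D = D0 * exp(-Qd/(R*T))
T = 442 + 273.15 = 715.15 K
D = 4.9678e-05 * exp(-142e3 / (8.314 * 715.15)) = 2.10908e-15 m^2/s
Step 2: J = D * (C1 - C2) / dx
J = 2.10908e-15 * (3.7 - 1.36) / 1.4e-03
J = 3.525e-12 kg/(m^2*s)


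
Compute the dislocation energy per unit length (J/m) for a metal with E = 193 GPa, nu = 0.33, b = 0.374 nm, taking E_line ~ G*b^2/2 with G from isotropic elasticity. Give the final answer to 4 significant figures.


Step 1: G = E / (2*(1+nu))
G = 193 / (2*(1+0.33)) = 72.5564 GPa = 7.25564e+10 Pa
Step 2: E_line = G*b^2/2
b = 0.374 nm = 3.74e-10 m
E_line = 0.5 * 7.25564e+10 * (3.74e-10)^2 = 5.074e-09 J/m


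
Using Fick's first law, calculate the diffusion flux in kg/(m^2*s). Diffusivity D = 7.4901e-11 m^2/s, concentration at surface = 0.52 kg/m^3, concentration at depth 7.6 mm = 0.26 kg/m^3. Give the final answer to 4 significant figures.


J = -D * (dC/dx) = D * (C1 - C2) / dx
J = 7.4901e-11 * (0.52 - 0.26) / 7.6e-03
J = 2.562e-09 kg/(m^2*s)


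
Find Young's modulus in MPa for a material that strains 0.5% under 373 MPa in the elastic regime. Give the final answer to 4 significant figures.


E = sigma / epsilon
epsilon = 0.5% = 5e-03
E = 373 / 5e-03
E = 74600 MPa


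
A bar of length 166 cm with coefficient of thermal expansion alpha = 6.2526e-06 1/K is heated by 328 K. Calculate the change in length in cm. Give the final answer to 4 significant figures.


dL = L0 * alpha * dT
dL = 166 * 6.2526e-06 * 328
dL = 0.3404 cm


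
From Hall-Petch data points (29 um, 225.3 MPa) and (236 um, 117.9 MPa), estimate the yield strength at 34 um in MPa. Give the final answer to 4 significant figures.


sigma_y = sigma0 + k / sqrt(d)
1/sqrt(d1) = 1/sqrt(2.9e-05) = 185.695;  1/sqrt(d2) = 65.0945
k = (sigma1 - sigma2) / (1/sqrt(d1) - 1/sqrt(d2)) = (225.3 - 117.9) / (185.695 - 65.0945) = 0.890541 MPa*m^0.5
sigma0 = sigma1 - k/sqrt(d1) = 225.3 - 0.890541*185.695 = 59.9307 MPa
sigma_y(d3) = 59.9307 + 0.890541 / sqrt(3.4e-05) = 212.7 MPa


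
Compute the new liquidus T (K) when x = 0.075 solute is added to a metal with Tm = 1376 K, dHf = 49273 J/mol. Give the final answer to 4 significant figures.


dT = R*Tm^2*x / dHf
dT = 8.314 * 1376^2 * 0.075 / 49273
dT = 23.9607 K
T_new = 1376 - 23.9607 = 1352 K


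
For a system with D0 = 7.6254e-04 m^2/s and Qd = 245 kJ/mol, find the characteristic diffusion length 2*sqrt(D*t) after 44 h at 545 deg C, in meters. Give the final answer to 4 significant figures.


Step 1: D = D0 * exp(-Qd/(R*T))
T = 818.15 K
D = 7.6254e-04 * exp(-245e3 / (8.314 * 818.15)) = 1.73667e-19 m^2/s
Step 2: L = 2*sqrt(D*t)
t = 44 h = 158400 s
L = 2*sqrt(1.73667e-19 * 158400) = 3.317e-07 m


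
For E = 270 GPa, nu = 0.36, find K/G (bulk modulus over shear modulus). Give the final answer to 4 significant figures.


G = E / (2*(1+nu))
G = 270 / (2*(1+0.36)) = 99.2647 GPa
K = E / (3*(1-2*nu))
K = 270 / (3*(1-2*0.36)) = 321.429 GPa
K/G = 321.429 / 99.2647 = 3.238


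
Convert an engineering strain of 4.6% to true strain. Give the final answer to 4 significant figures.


epsilon_true = ln(1 + epsilon_eng)
epsilon_true = ln(1 + 0.046)
epsilon_true = 0.04497


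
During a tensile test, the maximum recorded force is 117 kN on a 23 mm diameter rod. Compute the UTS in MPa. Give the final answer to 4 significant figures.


A0 = pi*(d/2)^2 = pi*(23/2)^2 = 415.476 mm^2
UTS = F_max / A0 = 117*1000 / 415.476
UTS = 281.6 MPa


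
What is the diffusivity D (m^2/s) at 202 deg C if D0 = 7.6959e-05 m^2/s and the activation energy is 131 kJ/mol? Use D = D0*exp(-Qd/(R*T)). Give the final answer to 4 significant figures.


D = D0 * exp(-Qd / (R*T))
T = 475.15 K
D = 7.6959e-05 * exp(-131e3 / (8.314 * 475.15))
D = 3.052e-19 m^2/s


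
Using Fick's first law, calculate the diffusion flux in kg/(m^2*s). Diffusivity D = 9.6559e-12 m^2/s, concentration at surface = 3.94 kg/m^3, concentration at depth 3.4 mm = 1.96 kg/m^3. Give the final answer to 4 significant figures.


J = -D * (dC/dx) = D * (C1 - C2) / dx
J = 9.6559e-12 * (3.94 - 1.96) / 3.4e-03
J = 5.623e-09 kg/(m^2*s)


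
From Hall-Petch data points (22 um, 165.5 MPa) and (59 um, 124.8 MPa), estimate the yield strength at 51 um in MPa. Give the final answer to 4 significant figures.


sigma_y = sigma0 + k / sqrt(d)
1/sqrt(d1) = 1/sqrt(2.2e-05) = 213.201;  1/sqrt(d2) = 130.189
k = (sigma1 - sigma2) / (1/sqrt(d1) - 1/sqrt(d2)) = (165.5 - 124.8) / (213.201 - 130.189) = 0.490292 MPa*m^0.5
sigma0 = sigma1 - k/sqrt(d1) = 165.5 - 0.490292*213.201 = 60.9695 MPa
sigma_y(d3) = 60.9695 + 0.490292 / sqrt(5.1e-05) = 129.6 MPa


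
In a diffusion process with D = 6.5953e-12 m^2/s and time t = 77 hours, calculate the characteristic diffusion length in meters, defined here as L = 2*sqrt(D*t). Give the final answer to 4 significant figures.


t = 77 hr = 277200 s
Diffusion length = 2*sqrt(D*t)
= 2*sqrt(6.5953e-12 * 277200)
= 2.704e-03 m


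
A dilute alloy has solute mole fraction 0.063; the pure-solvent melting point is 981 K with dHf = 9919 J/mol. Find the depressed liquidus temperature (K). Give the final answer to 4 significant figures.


dT = R*Tm^2*x / dHf
dT = 8.314 * 981^2 * 0.063 / 9919
dT = 50.8184 K
T_new = 981 - 50.8184 = 930.2 K


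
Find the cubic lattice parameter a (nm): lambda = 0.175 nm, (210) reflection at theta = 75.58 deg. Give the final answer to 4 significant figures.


d = lambda / (2*sin(theta))
d = 0.175 / (2*sin(75.58 deg))
d = 0.0903462 nm
a = d * sqrt(h^2+k^2+l^2) = 0.0903462 * sqrt(5)
a = 0.202 nm


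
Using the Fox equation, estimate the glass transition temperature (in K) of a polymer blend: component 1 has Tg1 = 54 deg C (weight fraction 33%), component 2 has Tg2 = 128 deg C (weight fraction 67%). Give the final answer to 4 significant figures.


1/Tg = w1/Tg1 + w2/Tg2 (in Kelvin)
Tg1 = 327.15 K, Tg2 = 401.15 K
1/Tg = 0.33/327.15 + 0.67/401.15
Tg = 373.3 K


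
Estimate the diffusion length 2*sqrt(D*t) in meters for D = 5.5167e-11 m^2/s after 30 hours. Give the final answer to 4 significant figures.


t = 30 hr = 108000 s
Diffusion length = 2*sqrt(D*t)
= 2*sqrt(5.5167e-11 * 108000)
= 4.882e-03 m


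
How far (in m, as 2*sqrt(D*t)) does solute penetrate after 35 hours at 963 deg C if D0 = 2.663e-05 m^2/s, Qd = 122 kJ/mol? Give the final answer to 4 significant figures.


Step 1: D = D0 * exp(-Qd/(R*T))
T = 1236.15 K
D = 2.663e-05 * exp(-122e3 / (8.314 * 1236.15)) = 1.86193e-10 m^2/s
Step 2: L = 2*sqrt(D*t)
t = 35 h = 126000 s
L = 2*sqrt(1.86193e-10 * 126000) = 9.687e-03 m


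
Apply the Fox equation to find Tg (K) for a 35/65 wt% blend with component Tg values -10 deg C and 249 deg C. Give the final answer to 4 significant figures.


1/Tg = w1/Tg1 + w2/Tg2 (in Kelvin)
Tg1 = 263.15 K, Tg2 = 522.15 K
1/Tg = 0.35/263.15 + 0.65/522.15
Tg = 388.4 K


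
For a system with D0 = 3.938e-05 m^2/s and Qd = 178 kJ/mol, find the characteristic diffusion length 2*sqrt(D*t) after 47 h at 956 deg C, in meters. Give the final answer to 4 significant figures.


Step 1: D = D0 * exp(-Qd/(R*T))
T = 1229.15 K
D = 3.938e-05 * exp(-178e3 / (8.314 * 1229.15)) = 1.07304e-12 m^2/s
Step 2: L = 2*sqrt(D*t)
t = 47 h = 169200 s
L = 2*sqrt(1.07304e-12 * 169200) = 8.522e-04 m


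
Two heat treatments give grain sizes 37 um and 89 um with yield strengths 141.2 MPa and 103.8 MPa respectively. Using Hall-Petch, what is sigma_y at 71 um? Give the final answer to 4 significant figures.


sigma_y = sigma0 + k / sqrt(d)
1/sqrt(d1) = 1/sqrt(3.7e-05) = 164.399;  1/sqrt(d2) = 106
k = (sigma1 - sigma2) / (1/sqrt(d1) - 1/sqrt(d2)) = (141.2 - 103.8) / (164.399 - 106) = 0.64042 MPa*m^0.5
sigma0 = sigma1 - k/sqrt(d1) = 141.2 - 0.64042*164.399 = 35.9156 MPa
sigma_y(d3) = 35.9156 + 0.64042 / sqrt(7.1e-05) = 111.9 MPa


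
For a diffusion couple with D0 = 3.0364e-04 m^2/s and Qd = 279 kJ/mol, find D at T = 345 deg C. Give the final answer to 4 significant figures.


D = D0 * exp(-Qd / (R*T))
T = 618.15 K
D = 3.0364e-04 * exp(-279e3 / (8.314 * 618.15))
D = 8.046e-28 m^2/s


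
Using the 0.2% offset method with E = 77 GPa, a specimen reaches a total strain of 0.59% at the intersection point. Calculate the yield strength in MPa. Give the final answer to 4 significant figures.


Offset strain = 0.002
Elastic strain at yield = total_strain - offset = 5.9e-03 - 0.002 = 3.9e-03
sigma_y = E * elastic_strain = 77000 * 3.9e-03
sigma_y = 300.3 MPa


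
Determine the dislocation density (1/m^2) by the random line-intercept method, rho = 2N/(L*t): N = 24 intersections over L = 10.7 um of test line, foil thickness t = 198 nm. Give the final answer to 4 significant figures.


rho = 2N / (L * t)
L = 10.7 um = 1.07e-05 m, t = 198 nm = 1.98e-07 m
rho = 2 * 24 / (1.07e-05 * 1.98e-07)
rho = 2.266e+13 1/m^2


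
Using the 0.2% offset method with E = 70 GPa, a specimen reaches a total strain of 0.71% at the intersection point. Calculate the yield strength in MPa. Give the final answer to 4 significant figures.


Offset strain = 0.002
Elastic strain at yield = total_strain - offset = 7.1e-03 - 0.002 = 5.1e-03
sigma_y = E * elastic_strain = 70000 * 5.1e-03
sigma_y = 357 MPa


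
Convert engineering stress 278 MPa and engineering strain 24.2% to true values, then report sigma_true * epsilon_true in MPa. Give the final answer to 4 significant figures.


sigma_true = sigma_eng * (1 + epsilon_eng)
sigma_true = 278 * (1 + 0.242) = 345.276 MPa
epsilon_true = ln(1 + epsilon_eng)
epsilon_true = ln(1 + 0.242) = 0.216723
sigma_true * epsilon_true = 345.276 * 0.216723 = 74.83 MPa


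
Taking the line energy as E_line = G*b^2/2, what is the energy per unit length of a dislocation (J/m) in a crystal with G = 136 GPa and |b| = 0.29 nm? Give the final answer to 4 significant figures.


E = G*b^2/2
b = 0.29 nm = 2.9e-10 m
G = 136 GPa = 1.36e+11 Pa
E = 0.5 * 1.36e+11 * (2.9e-10)^2
E = 5.719e-09 J/m


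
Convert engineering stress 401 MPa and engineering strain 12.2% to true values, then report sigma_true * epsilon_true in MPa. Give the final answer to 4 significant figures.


sigma_true = sigma_eng * (1 + epsilon_eng)
sigma_true = 401 * (1 + 0.122) = 449.922 MPa
epsilon_true = ln(1 + epsilon_eng)
epsilon_true = ln(1 + 0.122) = 0.115113
sigma_true * epsilon_true = 449.922 * 0.115113 = 51.79 MPa


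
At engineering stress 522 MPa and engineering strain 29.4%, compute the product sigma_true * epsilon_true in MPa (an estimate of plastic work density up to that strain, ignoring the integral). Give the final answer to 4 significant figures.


sigma_true = sigma_eng * (1 + epsilon_eng)
sigma_true = 522 * (1 + 0.294) = 675.468 MPa
epsilon_true = ln(1 + epsilon_eng)
epsilon_true = ln(1 + 0.294) = 0.257738
sigma_true * epsilon_true = 675.468 * 0.257738 = 174.1 MPa


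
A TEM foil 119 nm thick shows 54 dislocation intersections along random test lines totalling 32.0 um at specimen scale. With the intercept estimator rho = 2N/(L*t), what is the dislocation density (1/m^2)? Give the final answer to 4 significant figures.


rho = 2N / (L * t)
L = 32.0 um = 3.2e-05 m, t = 119 nm = 1.19e-07 m
rho = 2 * 54 / (3.2e-05 * 1.19e-07)
rho = 2.836e+13 1/m^2


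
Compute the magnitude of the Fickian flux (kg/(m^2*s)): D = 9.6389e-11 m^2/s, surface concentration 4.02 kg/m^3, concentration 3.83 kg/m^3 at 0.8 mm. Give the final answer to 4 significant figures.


J = -D * (dC/dx) = D * (C1 - C2) / dx
J = 9.6389e-11 * (4.02 - 3.83) / 8e-04
J = 2.289e-08 kg/(m^2*s)


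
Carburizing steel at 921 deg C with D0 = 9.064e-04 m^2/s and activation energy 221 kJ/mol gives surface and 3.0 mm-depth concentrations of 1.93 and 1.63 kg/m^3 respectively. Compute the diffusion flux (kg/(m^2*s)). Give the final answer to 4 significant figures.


Step 1: D = D0 * exp(-Qd/(R*T))
T = 921 + 273.15 = 1194.15 K
D = 9.064e-04 * exp(-221e3 / (8.314 * 1194.15)) = 1.94969e-13 m^2/s
Step 2: J = D * (C1 - C2) / dx
J = 1.94969e-13 * (1.93 - 1.63) / 3e-03
J = 1.95e-11 kg/(m^2*s)


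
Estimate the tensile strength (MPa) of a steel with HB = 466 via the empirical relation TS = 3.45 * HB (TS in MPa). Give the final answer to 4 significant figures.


TS (MPa) = 3.45 * HB
TS = 3.45 * 466
TS = 1608 MPa


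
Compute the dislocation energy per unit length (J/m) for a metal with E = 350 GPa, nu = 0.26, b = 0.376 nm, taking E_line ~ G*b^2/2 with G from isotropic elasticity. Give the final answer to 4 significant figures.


Step 1: G = E / (2*(1+nu))
G = 350 / (2*(1+0.26)) = 138.889 GPa = 1.38889e+11 Pa
Step 2: E_line = G*b^2/2
b = 0.376 nm = 3.76e-10 m
E_line = 0.5 * 1.38889e+11 * (3.76e-10)^2 = 9.818e-09 J/m


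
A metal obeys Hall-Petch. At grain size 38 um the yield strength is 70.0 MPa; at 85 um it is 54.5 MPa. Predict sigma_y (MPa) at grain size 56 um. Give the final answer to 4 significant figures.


sigma_y = sigma0 + k / sqrt(d)
1/sqrt(d1) = 1/sqrt(3.8e-05) = 162.221;  1/sqrt(d2) = 108.465
k = (sigma1 - sigma2) / (1/sqrt(d1) - 1/sqrt(d2)) = (70.0 - 54.5) / (162.221 - 108.465) = 0.288339 MPa*m^0.5
sigma0 = sigma1 - k/sqrt(d1) = 70.0 - 0.288339*162.221 = 23.2253 MPa
sigma_y(d3) = 23.2253 + 0.288339 / sqrt(5.6e-05) = 61.76 MPa


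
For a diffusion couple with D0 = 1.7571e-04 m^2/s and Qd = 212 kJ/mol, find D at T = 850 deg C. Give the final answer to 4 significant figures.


D = D0 * exp(-Qd / (R*T))
T = 1123.15 K
D = 1.7571e-04 * exp(-212e3 / (8.314 * 1123.15))
D = 2.426e-14 m^2/s


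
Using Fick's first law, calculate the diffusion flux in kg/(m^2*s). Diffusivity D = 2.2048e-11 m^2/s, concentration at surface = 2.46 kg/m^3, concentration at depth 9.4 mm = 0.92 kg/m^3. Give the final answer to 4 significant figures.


J = -D * (dC/dx) = D * (C1 - C2) / dx
J = 2.2048e-11 * (2.46 - 0.92) / 9.4e-03
J = 3.612e-09 kg/(m^2*s)


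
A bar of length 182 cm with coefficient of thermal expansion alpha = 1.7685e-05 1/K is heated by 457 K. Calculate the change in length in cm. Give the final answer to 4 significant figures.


dL = L0 * alpha * dT
dL = 182 * 1.7685e-05 * 457
dL = 1.471 cm


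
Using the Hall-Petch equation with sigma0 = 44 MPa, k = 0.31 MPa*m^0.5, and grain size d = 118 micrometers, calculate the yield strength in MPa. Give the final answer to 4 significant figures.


sigma_y = sigma0 + k / sqrt(d)
d = 118 um = 1.18e-04 m
sigma_y = 44 + 0.31 / sqrt(1.18e-04)
sigma_y = 72.54 MPa


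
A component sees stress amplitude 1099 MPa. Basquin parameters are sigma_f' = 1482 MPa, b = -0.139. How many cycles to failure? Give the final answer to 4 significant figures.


sigma_a = sigma_f' * (2*Nf)^b
2*Nf = (sigma_a / sigma_f')^(1/b)
2*Nf = (1099 / 1482)^(1/-0.139)
2*Nf = 8.59362
Nf = 4.297 cycles


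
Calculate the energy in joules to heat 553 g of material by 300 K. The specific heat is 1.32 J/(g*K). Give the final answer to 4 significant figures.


Q = m * cp * dT
Q = 553 * 1.32 * 300
Q = 219000 J


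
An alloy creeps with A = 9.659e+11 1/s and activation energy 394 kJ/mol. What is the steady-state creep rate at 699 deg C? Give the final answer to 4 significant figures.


rate = A * exp(-Q / (R*T))
T = 699 + 273.15 = 972.15 K
rate = 9.659e+11 * exp(-394e3 / (8.314 * 972.15))
rate = 6.518e-10 1/s


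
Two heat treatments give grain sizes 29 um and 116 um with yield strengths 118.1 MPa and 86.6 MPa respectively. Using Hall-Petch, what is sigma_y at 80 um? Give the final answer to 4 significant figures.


sigma_y = sigma0 + k / sqrt(d)
1/sqrt(d1) = 1/sqrt(2.9e-05) = 185.695;  1/sqrt(d2) = 92.8477
k = (sigma1 - sigma2) / (1/sqrt(d1) - 1/sqrt(d2)) = (118.1 - 86.6) / (185.695 - 92.8477) = 0.339265 MPa*m^0.5
sigma0 = sigma1 - k/sqrt(d1) = 118.1 - 0.339265*185.695 = 55.1 MPa
sigma_y(d3) = 55.1 + 0.339265 / sqrt(8e-05) = 93.03 MPa


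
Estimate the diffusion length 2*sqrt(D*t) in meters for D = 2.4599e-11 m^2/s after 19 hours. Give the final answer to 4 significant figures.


t = 19 hr = 68400 s
Diffusion length = 2*sqrt(D*t)
= 2*sqrt(2.4599e-11 * 68400)
= 2.594e-03 m


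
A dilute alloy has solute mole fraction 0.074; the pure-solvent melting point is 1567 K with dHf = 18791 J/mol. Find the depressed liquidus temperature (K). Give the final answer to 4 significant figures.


dT = R*Tm^2*x / dHf
dT = 8.314 * 1567^2 * 0.074 / 18791
dT = 80.3951 K
T_new = 1567 - 80.3951 = 1487 K


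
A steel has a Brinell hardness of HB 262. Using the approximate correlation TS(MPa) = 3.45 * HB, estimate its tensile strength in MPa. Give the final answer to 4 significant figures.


TS (MPa) = 3.45 * HB
TS = 3.45 * 262
TS = 903.9 MPa


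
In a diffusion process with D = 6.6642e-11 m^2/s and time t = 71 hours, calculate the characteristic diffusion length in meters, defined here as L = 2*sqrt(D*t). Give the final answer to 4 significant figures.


t = 71 hr = 255600 s
Diffusion length = 2*sqrt(D*t)
= 2*sqrt(6.6642e-11 * 255600)
= 8.254e-03 m


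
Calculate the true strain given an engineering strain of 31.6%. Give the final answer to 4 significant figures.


epsilon_true = ln(1 + epsilon_eng)
epsilon_true = ln(1 + 0.316)
epsilon_true = 0.2746


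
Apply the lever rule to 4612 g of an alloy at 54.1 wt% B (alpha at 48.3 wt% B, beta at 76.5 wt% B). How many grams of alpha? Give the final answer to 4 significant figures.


f_alpha = (C_beta - C0) / (C_beta - C_alpha)
f_alpha = (76.5 - 54.1) / (76.5 - 48.3) = 0.794326
m_alpha = f_alpha * m_total = 0.794326 * 4612 = 3663 g


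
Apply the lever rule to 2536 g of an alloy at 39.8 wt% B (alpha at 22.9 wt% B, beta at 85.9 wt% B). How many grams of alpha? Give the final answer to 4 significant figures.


f_alpha = (C_beta - C0) / (C_beta - C_alpha)
f_alpha = (85.9 - 39.8) / (85.9 - 22.9) = 0.731746
m_alpha = f_alpha * m_total = 0.731746 * 2536 = 1856 g


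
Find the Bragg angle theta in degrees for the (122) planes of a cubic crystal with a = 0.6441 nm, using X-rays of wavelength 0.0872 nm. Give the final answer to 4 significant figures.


d = a / sqrt(h^2+k^2+l^2)
d = 0.6441 / sqrt(9) = 0.2147 nm
lambda = 2*d*sin(theta)  =>  sin(theta) = lambda / (2*d)
sin(theta) = 0.0872 / (2 * 0.2147) = 0.203074
theta = 11.72 deg


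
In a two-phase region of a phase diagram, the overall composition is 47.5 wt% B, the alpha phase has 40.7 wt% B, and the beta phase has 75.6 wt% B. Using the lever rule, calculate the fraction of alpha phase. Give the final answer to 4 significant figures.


f_alpha = (C_beta - C0) / (C_beta - C_alpha)
f_alpha = (75.6 - 47.5) / (75.6 - 40.7)
f_alpha = 0.8052


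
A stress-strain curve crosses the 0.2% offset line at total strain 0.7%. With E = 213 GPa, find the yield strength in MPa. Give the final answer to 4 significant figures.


Offset strain = 0.002
Elastic strain at yield = total_strain - offset = 7e-03 - 0.002 = 5e-03
sigma_y = E * elastic_strain = 213000 * 5e-03
sigma_y = 1065 MPa


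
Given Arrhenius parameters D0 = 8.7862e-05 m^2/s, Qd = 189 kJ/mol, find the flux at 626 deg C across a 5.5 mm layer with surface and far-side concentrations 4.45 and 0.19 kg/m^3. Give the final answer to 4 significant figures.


Step 1: D = D0 * exp(-Qd/(R*T))
T = 626 + 273.15 = 899.15 K
D = 8.7862e-05 * exp(-189e3 / (8.314 * 899.15)) = 9.19942e-16 m^2/s
Step 2: J = D * (C1 - C2) / dx
J = 9.19942e-16 * (4.45 - 0.19) / 5.5e-03
J = 7.125e-13 kg/(m^2*s)


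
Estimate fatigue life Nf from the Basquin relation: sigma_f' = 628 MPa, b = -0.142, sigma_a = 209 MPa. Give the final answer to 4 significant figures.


sigma_a = sigma_f' * (2*Nf)^b
2*Nf = (sigma_a / sigma_f')^(1/b)
2*Nf = (209 / 628)^(1/-0.142)
2*Nf = 2316.77
Nf = 1158 cycles


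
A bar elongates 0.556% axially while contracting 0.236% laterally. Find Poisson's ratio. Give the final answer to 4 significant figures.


nu = -epsilon_lat / epsilon_axial
Lateral strain is contraction (negative), so using magnitudes:
nu = 0.236 / 0.556
nu = 0.4245


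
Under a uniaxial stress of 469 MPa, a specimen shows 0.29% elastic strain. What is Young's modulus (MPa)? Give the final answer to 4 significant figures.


E = sigma / epsilon
epsilon = 0.29% = 2.9e-03
E = 469 / 2.9e-03
E = 161700 MPa


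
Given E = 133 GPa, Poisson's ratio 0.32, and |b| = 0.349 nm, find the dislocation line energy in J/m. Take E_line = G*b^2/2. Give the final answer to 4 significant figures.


Step 1: G = E / (2*(1+nu))
G = 133 / (2*(1+0.32)) = 50.3788 GPa = 5.03788e+10 Pa
Step 2: E_line = G*b^2/2
b = 0.349 nm = 3.49e-10 m
E_line = 0.5 * 5.03788e+10 * (3.49e-10)^2 = 3.068e-09 J/m


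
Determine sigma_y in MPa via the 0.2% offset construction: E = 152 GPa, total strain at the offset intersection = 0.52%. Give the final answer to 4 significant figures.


Offset strain = 0.002
Elastic strain at yield = total_strain - offset = 5.2e-03 - 0.002 = 3.2e-03
sigma_y = E * elastic_strain = 152000 * 3.2e-03
sigma_y = 486.4 MPa


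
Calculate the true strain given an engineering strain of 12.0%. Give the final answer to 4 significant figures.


epsilon_true = ln(1 + epsilon_eng)
epsilon_true = ln(1 + 0.12)
epsilon_true = 0.1133


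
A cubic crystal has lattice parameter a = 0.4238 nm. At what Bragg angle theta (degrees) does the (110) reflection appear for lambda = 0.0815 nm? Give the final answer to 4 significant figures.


d = a / sqrt(h^2+k^2+l^2)
d = 0.4238 / sqrt(2) = 0.299672 nm
lambda = 2*d*sin(theta)  =>  sin(theta) = lambda / (2*d)
sin(theta) = 0.0815 / (2 * 0.299672) = 0.135982
theta = 7.815 deg


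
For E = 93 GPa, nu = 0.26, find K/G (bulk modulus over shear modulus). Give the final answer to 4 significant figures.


G = E / (2*(1+nu))
G = 93 / (2*(1+0.26)) = 36.9048 GPa
K = E / (3*(1-2*nu))
K = 93 / (3*(1-2*0.26)) = 64.5833 GPa
K/G = 64.5833 / 36.9048 = 1.75


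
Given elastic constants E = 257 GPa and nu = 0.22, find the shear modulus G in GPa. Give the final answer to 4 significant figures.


G = E / (2*(1+nu))
G = 257 / (2*(1+0.22))
G = 105.3 GPa


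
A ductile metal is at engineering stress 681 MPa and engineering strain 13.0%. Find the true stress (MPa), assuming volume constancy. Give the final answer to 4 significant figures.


sigma_true = sigma_eng * (1 + epsilon_eng)
sigma_true = 681 * (1 + 0.13)
sigma_true = 769.5 MPa


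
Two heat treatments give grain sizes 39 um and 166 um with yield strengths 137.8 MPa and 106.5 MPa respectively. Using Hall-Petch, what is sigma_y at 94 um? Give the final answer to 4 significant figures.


sigma_y = sigma0 + k / sqrt(d)
1/sqrt(d1) = 1/sqrt(3.9e-05) = 160.128;  1/sqrt(d2) = 77.6151
k = (sigma1 - sigma2) / (1/sqrt(d1) - 1/sqrt(d2)) = (137.8 - 106.5) / (160.128 - 77.6151) = 0.379334 MPa*m^0.5
sigma0 = sigma1 - k/sqrt(d1) = 137.8 - 0.379334*160.128 = 77.058 MPa
sigma_y(d3) = 77.058 + 0.379334 / sqrt(9.4e-05) = 116.2 MPa


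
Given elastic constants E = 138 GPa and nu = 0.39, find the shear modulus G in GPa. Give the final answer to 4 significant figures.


G = E / (2*(1+nu))
G = 138 / (2*(1+0.39))
G = 49.64 GPa


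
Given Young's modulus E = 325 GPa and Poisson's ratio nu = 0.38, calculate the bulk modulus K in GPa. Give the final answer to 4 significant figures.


K = E / (3*(1-2*nu))
K = 325 / (3*(1-2*0.38))
K = 451.4 GPa


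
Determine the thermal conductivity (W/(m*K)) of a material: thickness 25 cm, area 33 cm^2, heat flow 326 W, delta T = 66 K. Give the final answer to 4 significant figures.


k = Q*L / (A*dT)
L = 0.25 m, A = 3.3e-03 m^2
k = 326 * 0.25 / (3.3e-03 * 66)
k = 374.2 W/(m*K)


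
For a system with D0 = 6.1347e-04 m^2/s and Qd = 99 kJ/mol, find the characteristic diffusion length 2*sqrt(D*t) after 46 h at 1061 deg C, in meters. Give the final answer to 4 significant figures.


Step 1: D = D0 * exp(-Qd/(R*T))
T = 1334.15 K
D = 6.1347e-04 * exp(-99e3 / (8.314 * 1334.15)) = 8.15841e-08 m^2/s
Step 2: L = 2*sqrt(D*t)
t = 46 h = 165600 s
L = 2*sqrt(8.15841e-08 * 165600) = 0.2325 m


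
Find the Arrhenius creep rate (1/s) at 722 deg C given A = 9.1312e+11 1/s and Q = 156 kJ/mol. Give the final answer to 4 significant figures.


rate = A * exp(-Q / (R*T))
T = 722 + 273.15 = 995.15 K
rate = 9.1312e+11 * exp(-156e3 / (8.314 * 995.15))
rate = 5914 1/s


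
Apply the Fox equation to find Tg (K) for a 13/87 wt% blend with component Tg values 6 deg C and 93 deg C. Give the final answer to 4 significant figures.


1/Tg = w1/Tg1 + w2/Tg2 (in Kelvin)
Tg1 = 279.15 K, Tg2 = 366.15 K
1/Tg = 0.13/279.15 + 0.87/366.15
Tg = 351.9 K


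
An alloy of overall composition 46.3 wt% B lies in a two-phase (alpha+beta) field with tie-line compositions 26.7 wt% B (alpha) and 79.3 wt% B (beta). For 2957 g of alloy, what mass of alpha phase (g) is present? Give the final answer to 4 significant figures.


f_alpha = (C_beta - C0) / (C_beta - C_alpha)
f_alpha = (79.3 - 46.3) / (79.3 - 26.7) = 0.627376
m_alpha = f_alpha * m_total = 0.627376 * 2957 = 1855 g


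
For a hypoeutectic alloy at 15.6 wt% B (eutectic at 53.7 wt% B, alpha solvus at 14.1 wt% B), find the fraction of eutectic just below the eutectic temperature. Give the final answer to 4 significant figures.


f_primary = (C_e - C0) / (C_e - C_alpha_max)
f_primary = (53.7 - 15.6) / (53.7 - 14.1)
f_primary = 0.962121
f_eutectic = 1 - 0.962121 = 0.03788


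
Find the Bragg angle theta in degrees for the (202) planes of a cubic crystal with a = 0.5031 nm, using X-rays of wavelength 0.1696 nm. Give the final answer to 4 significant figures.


d = a / sqrt(h^2+k^2+l^2)
d = 0.5031 / sqrt(8) = 0.177873 nm
lambda = 2*d*sin(theta)  =>  sin(theta) = lambda / (2*d)
sin(theta) = 0.1696 / (2 * 0.177873) = 0.476745
theta = 28.47 deg


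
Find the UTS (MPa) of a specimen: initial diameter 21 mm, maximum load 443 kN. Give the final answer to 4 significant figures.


A0 = pi*(d/2)^2 = pi*(21/2)^2 = 346.361 mm^2
UTS = F_max / A0 = 443*1000 / 346.361
UTS = 1279 MPa


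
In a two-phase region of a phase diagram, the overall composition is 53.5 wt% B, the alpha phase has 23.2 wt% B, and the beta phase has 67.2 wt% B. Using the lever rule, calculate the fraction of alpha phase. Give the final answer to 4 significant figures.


f_alpha = (C_beta - C0) / (C_beta - C_alpha)
f_alpha = (67.2 - 53.5) / (67.2 - 23.2)
f_alpha = 0.3114


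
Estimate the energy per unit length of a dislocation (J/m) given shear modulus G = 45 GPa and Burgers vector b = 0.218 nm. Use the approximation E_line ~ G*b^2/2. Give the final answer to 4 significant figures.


E = G*b^2/2
b = 0.218 nm = 2.18e-10 m
G = 45 GPa = 4.5e+10 Pa
E = 0.5 * 4.5e+10 * (2.18e-10)^2
E = 1.069e-09 J/m


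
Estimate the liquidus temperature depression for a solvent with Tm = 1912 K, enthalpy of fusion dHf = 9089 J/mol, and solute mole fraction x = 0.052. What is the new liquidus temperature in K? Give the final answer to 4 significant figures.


dT = R*Tm^2*x / dHf
dT = 8.314 * 1912^2 * 0.052 / 9089
dT = 173.889 K
T_new = 1912 - 173.889 = 1738 K


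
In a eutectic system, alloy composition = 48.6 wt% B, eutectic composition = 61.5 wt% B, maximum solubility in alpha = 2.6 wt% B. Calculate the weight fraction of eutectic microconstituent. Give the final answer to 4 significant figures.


f_primary = (C_e - C0) / (C_e - C_alpha_max)
f_primary = (61.5 - 48.6) / (61.5 - 2.6)
f_primary = 0.219015
f_eutectic = 1 - 0.219015 = 0.781


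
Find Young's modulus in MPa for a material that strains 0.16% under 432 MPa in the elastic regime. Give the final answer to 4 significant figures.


E = sigma / epsilon
epsilon = 0.16% = 1.6e-03
E = 432 / 1.6e-03
E = 270000 MPa


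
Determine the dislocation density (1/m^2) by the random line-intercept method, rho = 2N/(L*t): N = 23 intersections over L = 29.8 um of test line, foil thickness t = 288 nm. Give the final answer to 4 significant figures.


rho = 2N / (L * t)
L = 29.8 um = 2.98e-05 m, t = 288 nm = 2.88e-07 m
rho = 2 * 23 / (2.98e-05 * 2.88e-07)
rho = 5.36e+12 1/m^2


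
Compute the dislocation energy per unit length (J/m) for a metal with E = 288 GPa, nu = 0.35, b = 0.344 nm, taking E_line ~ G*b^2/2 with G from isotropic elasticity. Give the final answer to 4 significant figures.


Step 1: G = E / (2*(1+nu))
G = 288 / (2*(1+0.35)) = 106.667 GPa = 1.06667e+11 Pa
Step 2: E_line = G*b^2/2
b = 0.344 nm = 3.44e-10 m
E_line = 0.5 * 1.06667e+11 * (3.44e-10)^2 = 6.311e-09 J/m


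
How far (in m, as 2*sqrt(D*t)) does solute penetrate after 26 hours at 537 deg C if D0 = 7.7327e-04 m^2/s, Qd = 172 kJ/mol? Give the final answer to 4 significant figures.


Step 1: D = D0 * exp(-Qd/(R*T))
T = 810.15 K
D = 7.7327e-04 * exp(-172e3 / (8.314 * 810.15)) = 6.28325e-15 m^2/s
Step 2: L = 2*sqrt(D*t)
t = 26 h = 93600 s
L = 2*sqrt(6.28325e-15 * 93600) = 4.85e-05 m


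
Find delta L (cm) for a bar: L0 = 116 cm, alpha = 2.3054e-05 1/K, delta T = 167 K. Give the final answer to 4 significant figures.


dL = L0 * alpha * dT
dL = 116 * 2.3054e-05 * 167
dL = 0.4466 cm


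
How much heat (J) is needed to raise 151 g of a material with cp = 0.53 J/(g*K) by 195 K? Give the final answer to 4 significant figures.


Q = m * cp * dT
Q = 151 * 0.53 * 195
Q = 15610 J


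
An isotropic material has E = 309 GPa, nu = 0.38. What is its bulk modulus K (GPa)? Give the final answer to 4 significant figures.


K = E / (3*(1-2*nu))
K = 309 / (3*(1-2*0.38))
K = 429.2 GPa


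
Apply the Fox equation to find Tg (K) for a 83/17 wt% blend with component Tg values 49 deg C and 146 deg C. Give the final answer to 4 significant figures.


1/Tg = w1/Tg1 + w2/Tg2 (in Kelvin)
Tg1 = 322.15 K, Tg2 = 419.15 K
1/Tg = 0.83/322.15 + 0.17/419.15
Tg = 335.3 K


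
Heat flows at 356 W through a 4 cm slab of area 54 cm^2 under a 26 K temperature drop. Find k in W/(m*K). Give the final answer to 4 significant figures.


k = Q*L / (A*dT)
L = 0.04 m, A = 5.4e-03 m^2
k = 356 * 0.04 / (5.4e-03 * 26)
k = 101.4 W/(m*K)


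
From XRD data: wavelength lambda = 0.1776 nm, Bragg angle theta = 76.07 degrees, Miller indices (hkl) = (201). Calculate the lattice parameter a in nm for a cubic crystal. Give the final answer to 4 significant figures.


d = lambda / (2*sin(theta))
d = 0.1776 / (2*sin(76.07 deg))
d = 0.0914907 nm
a = d * sqrt(h^2+k^2+l^2) = 0.0914907 * sqrt(5)
a = 0.2046 nm


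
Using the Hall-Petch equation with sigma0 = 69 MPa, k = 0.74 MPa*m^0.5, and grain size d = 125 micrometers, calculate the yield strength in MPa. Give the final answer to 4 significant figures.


sigma_y = sigma0 + k / sqrt(d)
d = 125 um = 1.25e-04 m
sigma_y = 69 + 0.74 / sqrt(1.25e-04)
sigma_y = 135.2 MPa


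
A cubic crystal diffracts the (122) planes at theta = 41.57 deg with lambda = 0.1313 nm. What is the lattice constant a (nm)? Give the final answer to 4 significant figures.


d = lambda / (2*sin(theta))
d = 0.1313 / (2*sin(41.57 deg))
d = 0.0989398 nm
a = d * sqrt(h^2+k^2+l^2) = 0.0989398 * sqrt(9)
a = 0.2968 nm


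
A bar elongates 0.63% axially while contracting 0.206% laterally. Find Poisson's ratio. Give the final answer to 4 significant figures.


nu = -epsilon_lat / epsilon_axial
Lateral strain is contraction (negative), so using magnitudes:
nu = 0.206 / 0.63
nu = 0.327


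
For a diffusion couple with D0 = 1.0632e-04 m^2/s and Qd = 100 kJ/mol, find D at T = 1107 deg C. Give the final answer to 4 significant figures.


D = D0 * exp(-Qd / (R*T))
T = 1380.15 K
D = 1.0632e-04 * exp(-100e3 / (8.314 * 1380.15))
D = 1.745e-08 m^2/s


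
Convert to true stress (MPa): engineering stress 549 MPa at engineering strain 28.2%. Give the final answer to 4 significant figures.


sigma_true = sigma_eng * (1 + epsilon_eng)
sigma_true = 549 * (1 + 0.282)
sigma_true = 703.8 MPa


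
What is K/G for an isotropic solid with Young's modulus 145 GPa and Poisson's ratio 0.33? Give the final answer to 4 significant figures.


G = E / (2*(1+nu))
G = 145 / (2*(1+0.33)) = 54.5113 GPa
K = E / (3*(1-2*nu))
K = 145 / (3*(1-2*0.33)) = 142.157 GPa
K/G = 142.157 / 54.5113 = 2.608


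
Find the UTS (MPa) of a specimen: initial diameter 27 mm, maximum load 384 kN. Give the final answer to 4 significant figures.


A0 = pi*(d/2)^2 = pi*(27/2)^2 = 572.555 mm^2
UTS = F_max / A0 = 384*1000 / 572.555
UTS = 670.7 MPa


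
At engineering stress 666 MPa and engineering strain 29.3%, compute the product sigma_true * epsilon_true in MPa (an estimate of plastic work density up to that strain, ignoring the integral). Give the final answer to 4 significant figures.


sigma_true = sigma_eng * (1 + epsilon_eng)
sigma_true = 666 * (1 + 0.293) = 861.138 MPa
epsilon_true = ln(1 + epsilon_eng)
epsilon_true = ln(1 + 0.293) = 0.256965
sigma_true * epsilon_true = 861.138 * 0.256965 = 221.3 MPa


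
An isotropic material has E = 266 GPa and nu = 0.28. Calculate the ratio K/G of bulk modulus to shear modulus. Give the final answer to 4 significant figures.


G = E / (2*(1+nu))
G = 266 / (2*(1+0.28)) = 103.906 GPa
K = E / (3*(1-2*nu))
K = 266 / (3*(1-2*0.28)) = 201.515 GPa
K/G = 201.515 / 103.906 = 1.939
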